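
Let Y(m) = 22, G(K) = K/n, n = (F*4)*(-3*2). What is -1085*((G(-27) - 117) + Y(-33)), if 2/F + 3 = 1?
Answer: 834365/8 ≈ 1.0430e+5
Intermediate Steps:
F = -1 (F = 2/(-3 + 1) = 2/(-2) = 2*(-½) = -1)
n = 24 (n = (-1*4)*(-3*2) = -4*(-6) = 24)
G(K) = K/24
-1085*((G(-27) - 117) + Y(-33)) = -1085*(((1/24)*(-27) - 117) + 22) = -1085*((-9/8 - 117) + 22) = -1085*(-945/8 + 22) = -1085*(-769/8) = 834365/8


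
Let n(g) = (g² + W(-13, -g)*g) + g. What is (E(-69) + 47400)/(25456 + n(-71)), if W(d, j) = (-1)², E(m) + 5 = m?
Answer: 47326/30355 ≈ 1.5591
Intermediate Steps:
E(m) = -5 + m
W(d, j) = 1
n(g) = g² + 2*g (n(g) = (g² + 1*g) + g = (g² + g) + g = (g + g²) + g = g² + 2*g)
(E(-69) + 47400)/(25456 + n(-71)) = ((-5 - 69) + 47400)/(25456 - 71*(2 - 71)) = (-74 + 47400)/(25456 - 71*(-69)) = 47326/(25456 + 4899) = 47326/30355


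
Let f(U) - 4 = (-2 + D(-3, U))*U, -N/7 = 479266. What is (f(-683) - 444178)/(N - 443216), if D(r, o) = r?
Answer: 440759/3798078 ≈ 0.11605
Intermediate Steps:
N = -3354862 (N = -7*479266 = -3354862)
f(U) = 4 - 5*U (f(U) = 4 + (-2 - 3)*U = 4 - 5*U)
(f(-683) - 444178)/(N - 443216) = ((4 - 5*(-683)) - 444178)/(-3354862 - 443216) = ((4 + 3415) - 444178)/(-3798078) = (3419 - 444178)*(-1/3798078) = -440759*(-1/3798078) = 440759/3798078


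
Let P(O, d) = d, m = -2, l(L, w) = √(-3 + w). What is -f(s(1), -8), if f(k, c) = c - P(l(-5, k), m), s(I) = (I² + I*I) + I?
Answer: 6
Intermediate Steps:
s(I) = I + 2*I² (s(I) = (I² + I²) + I = 2*I² + I = I + 2*I²)
f(k, c) = 2 + c (f(k, c) = c - 1*(-2) = c + 2 = 2 + c)
-f(s(1), -8) = -(2 - 8) = -1*(-6) = 6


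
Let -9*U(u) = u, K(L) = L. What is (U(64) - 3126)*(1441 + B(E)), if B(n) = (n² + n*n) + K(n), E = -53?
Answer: -197555188/9 ≈ -2.1951e+7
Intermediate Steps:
U(u) = -u/9
B(n) = n + 2*n² (B(n) = (n² + n*n) + n = (n² + n²) + n = 2*n² + n = n + 2*n²)
(U(64) - 3126)*(1441 + B(E)) = (-⅑*64 - 3126)*(1441 - 53*(1 + 2*(-53))) = (-64/9 - 3126)*(1441 - 53*(1 - 106)) = -28198*(1441 - 53*(-105))/9 = -28198*(1441 + 5565)/9 = -28198/9*7006 = -197555188/9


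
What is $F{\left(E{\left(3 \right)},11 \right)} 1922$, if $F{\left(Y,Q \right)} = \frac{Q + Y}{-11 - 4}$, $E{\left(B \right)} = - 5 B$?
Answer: $\frac{7688}{15} \approx 512.53$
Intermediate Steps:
$F{\left(Y,Q \right)} = - \frac{Q}{15} - \frac{Y}{15}$ ($F{\left(Y,Q \right)} = \frac{Q + Y}{-15} = \left(Q + Y\right) \left(- \frac{1}{15}\right) = - \frac{Q}{15} - \frac{Y}{15}$)
$F{\left(E{\left(3 \right)},11 \right)} 1922 = \left(\left(- \frac{1}{15}\right) 11 - \frac{\left(-5\right) 3}{15}\right) 1922 = \left(- \frac{11}{15} - -1\right) 1922 = \left(- \frac{11}{15} + 1\right) 1922 = \frac{4}{15} \cdot 1922 = \frac{7688}{15}$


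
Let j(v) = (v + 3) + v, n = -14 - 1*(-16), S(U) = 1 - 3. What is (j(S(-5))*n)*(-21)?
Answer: 42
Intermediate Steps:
S(U) = -2
n = 2 (n = -14 + 16 = 2)
j(v) = 3 + 2*v (j(v) = (3 + v) + v = 3 + 2*v)
(j(S(-5))*n)*(-21) = ((3 + 2*(-2))*2)*(-21) = ((3 - 4)*2)*(-21) = -1*2*(-21) = -2*(-21) = 42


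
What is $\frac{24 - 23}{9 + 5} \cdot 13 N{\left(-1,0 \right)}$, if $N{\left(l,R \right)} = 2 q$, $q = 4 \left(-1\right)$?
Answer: $- \frac{52}{7} \approx -7.4286$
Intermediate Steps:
$q = -4$
$N{\left(l,R \right)} = -8$ ($N{\left(l,R \right)} = 2 \left(-4\right) = -8$)
$\frac{24 - 23}{9 + 5} \cdot 13 N{\left(-1,0 \right)} = \frac{24 - 23}{9 + 5} \cdot 13 \left(-8\right) = 1 \cdot \frac{1}{14} \cdot 13 \left(-8\right) = \frac{1}{14} \cdot 13 \left(-8\right) = \frac{13}{14} \left(-8\right) = - \frac{52}{7}$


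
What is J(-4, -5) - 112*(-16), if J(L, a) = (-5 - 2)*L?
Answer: 1820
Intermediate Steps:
J(L, a) = -7*L
J(-4, -5) - 112*(-16) = -7*(-4) - 112*(-16) = 28 + 1792 = 1820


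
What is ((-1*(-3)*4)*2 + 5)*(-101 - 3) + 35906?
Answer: 32890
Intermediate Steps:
((-1*(-3)*4)*2 + 5)*(-101 - 3) + 35906 = ((3*4)*2 + 5)*(-104) + 35906 = (12*2 + 5)*(-104) + 35906 = (24 + 5)*(-104) + 35906 = 29*(-104) + 35906 = -3016 + 35906 = 32890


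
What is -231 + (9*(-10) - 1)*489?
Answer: -44730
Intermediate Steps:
-231 + (9*(-10) - 1)*489 = -231 + (-90 - 1)*489 = -231 - 91*489 = -231 - 44499 = -44730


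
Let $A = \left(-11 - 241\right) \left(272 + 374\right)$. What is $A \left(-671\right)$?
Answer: $109233432$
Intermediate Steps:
$A = -162792$ ($A = \left(-252\right) 646 = -162792$)
$A \left(-671\right) = \left(-162792\right) \left(-671\right) = 109233432$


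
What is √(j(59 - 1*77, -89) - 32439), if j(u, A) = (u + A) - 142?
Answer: 12*I*√227 ≈ 180.8*I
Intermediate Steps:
j(u, A) = -142 + A + u (j(u, A) = (A + u) - 142 = -142 + A + u)
√(j(59 - 1*77, -89) - 32439) = √((-142 - 89 + (59 - 1*77)) - 32439) = √((-142 - 89 + (59 - 77)) - 32439) = √((-142 - 89 - 18) - 32439) = √(-249 - 32439) = √(-32688) = 12*I*√227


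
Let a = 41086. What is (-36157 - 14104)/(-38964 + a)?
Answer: -50261/2122 ≈ -23.686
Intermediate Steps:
(-36157 - 14104)/(-38964 + a) = (-36157 - 14104)/(-38964 + 41086) = -50261/2122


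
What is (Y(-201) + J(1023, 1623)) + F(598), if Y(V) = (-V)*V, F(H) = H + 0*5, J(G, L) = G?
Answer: -38780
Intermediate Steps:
F(H) = H (F(H) = H + 0 = H)
Y(V) = -V²
(Y(-201) + J(1023, 1623)) + F(598) = (-1*(-201)² + 1023) + 598 = (-1*40401 + 1023) + 598 = (-40401 + 1023) + 598 = -39378 + 598 = -38780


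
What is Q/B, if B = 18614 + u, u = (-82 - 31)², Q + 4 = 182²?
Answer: 3680/3487 ≈ 1.0553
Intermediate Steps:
Q = 33120 (Q = -4 + 182² = -4 + 33124 = 33120)
u = 12769 (u = (-113)² = 12769)
B = 31383 (B = 18614 + 12769 = 31383)
Q/B = 33120/31383 = 33120*(1/31383) = 3680/3487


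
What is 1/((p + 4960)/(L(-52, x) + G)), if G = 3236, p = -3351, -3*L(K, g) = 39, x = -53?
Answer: 3223/1609 ≈ 2.0031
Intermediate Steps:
L(K, g) = -13 (L(K, g) = -1/3*39 = -13)
1/((p + 4960)/(L(-52, x) + G)) = 1/((-3351 + 4960)/(-13 + 3236)) = 1/(1609/3223) = 3223/1609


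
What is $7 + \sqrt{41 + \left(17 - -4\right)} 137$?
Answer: $7 + 137 \sqrt{62} \approx 1085.7$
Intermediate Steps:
$7 + \sqrt{41 + \left(17 - -4\right)} 137 = 7 + \sqrt{41 + \left(17 + 4\right)} 137 = 7 + \sqrt{41 + 21} \cdot 137 = 7 + \sqrt{62} \cdot 137 = 7 + 137 \sqrt{62}$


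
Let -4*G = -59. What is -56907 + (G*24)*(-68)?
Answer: -80979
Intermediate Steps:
G = 59/4 (G = -1/4*(-59) = 59/4 ≈ 14.750)
-56907 + (G*24)*(-68) = -56907 + ((59/4)*24)*(-68) = -56907 + 354*(-68) = -56907 - 24072 = -80979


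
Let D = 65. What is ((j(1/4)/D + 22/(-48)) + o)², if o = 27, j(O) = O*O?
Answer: 6857992969/9734400 ≈ 704.51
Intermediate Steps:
j(O) = O²
((j(1/4)/D + 22/(-48)) + o)² = (((1/4)²/65 + 22/(-48)) + 27)² = (((¼)²*(1/65) + 22*(-1/48)) + 27)² = (((1/16)*(1/65) - 11/24) + 27)² = ((1/1040 - 11/24) + 27)² = (-1427/3120 + 27)² = (82813/3120)² = 6857992969/9734400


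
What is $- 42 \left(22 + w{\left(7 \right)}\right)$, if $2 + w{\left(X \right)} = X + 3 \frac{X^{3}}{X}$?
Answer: $-7308$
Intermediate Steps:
$w{\left(X \right)} = -2 + X + 3 X^{2}$ ($w{\left(X \right)} = -2 + \left(X + 3 \frac{X^{3}}{X}\right) = -2 + \left(X + 3 X^{2}\right) = -2 + X + 3 X^{2}$)
$- 42 \left(22 + w{\left(7 \right)}\right) = - 42 \left(22 + \left(-2 + 7 + 3 \cdot 7^{2}\right)\right) = - 42 \left(22 + \left(-2 + 7 + 3 \cdot 49\right)\right) = - 42 \left(22 + \left(-2 + 7 + 147\right)\right) = - 42 \left(22 + 152\right) = \left(-42\right) 174 = -7308$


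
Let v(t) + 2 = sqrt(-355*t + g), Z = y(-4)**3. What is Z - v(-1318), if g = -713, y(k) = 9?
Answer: 731 - sqrt(467177) ≈ 47.497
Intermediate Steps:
Z = 729 (Z = 9**3 = 729)
v(t) = -2 + sqrt(-713 - 355*t) (v(t) = -2 + sqrt(-355*t - 713) = -2 + sqrt(-713 - 355*t))
Z - v(-1318) = 729 - (-2 + sqrt(-713 - 355*(-1318))) = 729 - (-2 + sqrt(-713 + 467890)) = 729 - (-2 + sqrt(467177)) = 729 + (2 - sqrt(467177)) = 731 - sqrt(467177)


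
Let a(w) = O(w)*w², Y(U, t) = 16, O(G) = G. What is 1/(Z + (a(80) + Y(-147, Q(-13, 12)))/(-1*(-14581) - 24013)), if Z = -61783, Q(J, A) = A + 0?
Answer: -393/24302053 ≈ -1.6171e-5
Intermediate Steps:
Q(J, A) = A
a(w) = w³ (a(w) = w*w² = w³)
1/(Z + (a(80) + Y(-147, Q(-13, 12)))/(-1*(-14581) - 24013)) = 1/(-61783 + (80³ + 16)/(-1*(-14581) - 24013)) = 1/(-61783 + (512000 + 16)/(14581 - 24013)) = 1/(-61783 + 512016/(-9432)) = 1/(-61783 + 512016*(-1/9432)) = 1/(-61783 - 21334/393) = 1/(-24302053/393) = -393/24302053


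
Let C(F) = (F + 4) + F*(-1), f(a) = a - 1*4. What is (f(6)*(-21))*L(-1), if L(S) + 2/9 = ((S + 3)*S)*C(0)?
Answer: 1036/3 ≈ 345.33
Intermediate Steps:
f(a) = -4 + a (f(a) = a - 4 = -4 + a)
C(F) = 4 (C(F) = (4 + F) - F = 4)
L(S) = -2/9 + 4*S*(3 + S) (L(S) = -2/9 + ((S + 3)*S)*4 = -2/9 + ((3 + S)*S)*4 = -2/9 + (S*(3 + S))*4 = -2/9 + 4*S*(3 + S))
(f(6)*(-21))*L(-1) = ((-4 + 6)*(-21))*(-2/9 + 4*(-1)² + 12*(-1)) = (2*(-21))*(-2/9 + 4*1 - 12) = -42*(-2/9 + 4 - 12) = -42*(-74/9) = 1036/3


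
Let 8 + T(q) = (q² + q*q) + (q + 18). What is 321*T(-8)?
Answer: 41730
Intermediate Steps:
T(q) = 10 + q + 2*q² (T(q) = -8 + ((q² + q*q) + (q + 18)) = -8 + ((q² + q²) + (18 + q)) = -8 + (2*q² + (18 + q)) = -8 + (18 + q + 2*q²) = 10 + q + 2*q²)
321*T(-8) = 321*(10 - 8 + 2*(-8)²) = 321*(10 - 8 + 2*64) = 321*(10 - 8 + 128) = 321*130 = 41730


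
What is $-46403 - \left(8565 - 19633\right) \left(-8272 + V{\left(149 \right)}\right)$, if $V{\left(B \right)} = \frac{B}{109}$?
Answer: $- \frac{9982848859}{109} \approx -9.1586 \cdot 10^{7}$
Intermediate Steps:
$V{\left(B \right)} = \frac{B}{109}$ ($V{\left(B \right)} = B \frac{1}{109} = \frac{B}{109}$)
$-46403 - \left(8565 - 19633\right) \left(-8272 + V{\left(149 \right)}\right) = -46403 - \left(8565 - 19633\right) \left(-8272 + \frac{1}{109} \cdot 149\right) = -46403 - - 11068 \left(-8272 + \frac{149}{109}\right) = -46403 - \left(-11068\right) \left(- \frac{901499}{109}\right) = -46403 - \frac{9977790932}{109} = - \frac{9982848859}{109}$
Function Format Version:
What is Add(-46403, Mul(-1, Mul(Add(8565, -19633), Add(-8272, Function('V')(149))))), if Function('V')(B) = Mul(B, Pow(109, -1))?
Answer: Rational(-9982848859, 109) ≈ -9.1586e+7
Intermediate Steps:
Function('V')(B) = Mul(Rational(1, 109), B) (Function('V')(B) = Mul(B, Rational(1, 109)) = Mul(Rational(1, 109), B))
Add(-46403, Mul(-1, Mul(Add(8565, -19633), Add(-8272, Function('V')(149))))) = Add(-46403, Mul(-1, Mul(Add(8565, -19633), Add(-8272, Mul(Rational(1, 109), 149))))) = Add(-46403, Mul(-1, Mul(-11068, Add(-8272, Rational(149, 109))))) = Add(-46403, Mul(-1, Mul(-11068, Rational(-901499, 109)))) = Add(-46403, Mul(-1, Rational(9977790932, 109))) = Add(-46403, Rational(-9977790932, 109)) = Rational(-9982848859, 109)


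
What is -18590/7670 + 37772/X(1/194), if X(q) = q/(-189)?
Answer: -81711941111/59 ≈ -1.3849e+9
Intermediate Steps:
X(q) = -q/189 (X(q) = q*(-1/189) = -q/189)
-18590/7670 + 37772/X(1/194) = -18590/7670 + 37772/((-1/189/194)) = -18590*1/7670 + 37772/((-1/189*1/194)) = -143/59 + 37772/(-1/36666) = -143/59 + 37772*(-36666) = -143/59 - 1384948152 = -81711941111/59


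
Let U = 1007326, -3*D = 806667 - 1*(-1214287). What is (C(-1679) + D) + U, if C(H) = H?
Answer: 995987/3 ≈ 3.3200e+5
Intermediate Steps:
D = -2020954/3 (D = -(806667 - 1*(-1214287))/3 = -(806667 + 1214287)/3 = -⅓*2020954 = -2020954/3 ≈ -6.7365e+5)
(C(-1679) + D) + U = (-1679 - 2020954/3) + 1007326 = -2025991/3 + 1007326 = 995987/3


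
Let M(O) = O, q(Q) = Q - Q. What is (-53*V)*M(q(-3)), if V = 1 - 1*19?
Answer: 0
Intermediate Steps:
q(Q) = 0
V = -18 (V = 1 - 19 = -18)
(-53*V)*M(q(-3)) = -53*(-18)*0 = 954*0 = 0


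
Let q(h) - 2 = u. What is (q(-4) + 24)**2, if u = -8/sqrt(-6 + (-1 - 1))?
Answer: 668 + 104*I*sqrt(2) ≈ 668.0 + 147.08*I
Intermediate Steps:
u = 2*I*sqrt(2) (u = -8/sqrt(-6 - 2) = -8*(-I*sqrt(2)/4) = -(-2)*I*sqrt(2) = 2*I*sqrt(2) ≈ 2.8284*I)
q(h) = 2 + 2*I*sqrt(2)
(q(-4) + 24)**2 = ((2 + 2*I*sqrt(2)) + 24)**2 = (26 + 2*I*sqrt(2))**2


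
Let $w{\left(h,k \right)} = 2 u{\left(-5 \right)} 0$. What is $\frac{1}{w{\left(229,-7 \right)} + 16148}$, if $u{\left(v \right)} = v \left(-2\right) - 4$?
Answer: $\frac{1}{16148} \approx 6.1927 \cdot 10^{-5}$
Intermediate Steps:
$u{\left(v \right)} = -4 - 2 v$ ($u{\left(v \right)} = - 2 v - 4 = -4 - 2 v$)
$w{\left(h,k \right)} = 0$ ($w{\left(h,k \right)} = 2 \left(-4 - -10\right) 0 = 2 \left(-4 + 10\right) 0 = 2 \cdot 6 \cdot 0 = 12 \cdot 0 = 0$)
$\frac{1}{w{\left(229,-7 \right)} + 16148} = \frac{1}{0 + 16148} = \frac{1}{16148}$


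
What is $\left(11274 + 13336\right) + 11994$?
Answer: $36604$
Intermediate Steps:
$\left(11274 + 13336\right) + 11994 = 24610 + 11994 = 36604$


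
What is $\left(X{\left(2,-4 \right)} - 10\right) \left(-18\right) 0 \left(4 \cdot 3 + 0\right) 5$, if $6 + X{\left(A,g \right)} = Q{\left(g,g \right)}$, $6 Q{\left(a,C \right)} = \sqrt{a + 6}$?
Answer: $0$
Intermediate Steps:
$Q{\left(a,C \right)} = \frac{\sqrt{6 + a}}{6}$ ($Q{\left(a,C \right)} = \frac{\sqrt{a + 6}}{6} = \frac{\sqrt{6 + a}}{6}$)
$X{\left(A,g \right)} = -6 + \frac{\sqrt{6 + g}}{6}$
$\left(X{\left(2,-4 \right)} - 10\right) \left(-18\right) 0 \left(4 \cdot 3 + 0\right) 5 = \left(\left(-6 + \frac{\sqrt{6 - 4}}{6}\right) - 10\right) \left(-18\right) 0 \left(4 \cdot 3 + 0\right) 5 = \left(\left(-6 + \frac{\sqrt{2}}{6}\right) - 10\right) \left(-18\right) 0 \left(12 + 0\right) 5 = \left(-16 + \frac{\sqrt{2}}{6}\right) \left(-18\right) 0 \cdot 12 \cdot 5 = \left(288 - 3 \sqrt{2}\right) 0 \cdot 5 = \left(288 - 3 \sqrt{2}\right) 0 = 0$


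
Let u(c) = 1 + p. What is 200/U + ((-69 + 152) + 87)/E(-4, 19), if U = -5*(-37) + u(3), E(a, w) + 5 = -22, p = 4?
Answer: -2690/513 ≈ -5.2437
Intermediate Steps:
E(a, w) = -27 (E(a, w) = -5 - 22 = -27)
u(c) = 5 (u(c) = 1 + 4 = 5)
U = 190 (U = -5*(-37) + 5 = 185 + 5 = 190)
200/U + ((-69 + 152) + 87)/E(-4, 19) = 200/190 + ((-69 + 152) + 87)/(-27) = 200*(1/190) + (83 + 87)*(-1/27) = 20/19 + 170*(-1/27) = 20/19 - 170/27 = -2690/513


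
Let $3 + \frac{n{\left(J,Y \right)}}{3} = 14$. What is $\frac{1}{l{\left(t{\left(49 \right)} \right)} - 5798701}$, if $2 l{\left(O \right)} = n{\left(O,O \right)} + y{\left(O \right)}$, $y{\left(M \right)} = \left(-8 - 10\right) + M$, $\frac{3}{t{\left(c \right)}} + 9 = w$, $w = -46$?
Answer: $- \frac{55}{318928144} \approx -1.7245 \cdot 10^{-7}$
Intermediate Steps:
$t{\left(c \right)} = - \frac{3}{55}$ ($t{\left(c \right)} = \frac{3}{-9 - 46} = \frac{3}{-55} = 3 \left(- \frac{1}{55}\right) = - \frac{3}{55}$)
$n{\left(J,Y \right)} = 33$ ($n{\left(J,Y \right)} = -9 + 3 \cdot 14 = -9 + 42 = 33$)
$y{\left(M \right)} = -18 + M$
$l{\left(O \right)} = \frac{15}{2} + \frac{O}{2}$ ($l{\left(O \right)} = \frac{33 + \left(-18 + O\right)}{2} = \frac{15 + O}{2} = \frac{15}{2} + \frac{O}{2}$)
$\frac{1}{l{\left(t{\left(49 \right)} \right)} - 5798701} = \frac{1}{\left(\frac{15}{2} + \frac{1}{2} \left(- \frac{3}{55}\right)\right) - 5798701} = \frac{1}{\left(\frac{15}{2} - \frac{3}{110}\right) - 5798701} = \frac{1}{\frac{411}{55} - 5798701} = \frac{1}{- \frac{318928144}{55}} = - \frac{55}{318928144}$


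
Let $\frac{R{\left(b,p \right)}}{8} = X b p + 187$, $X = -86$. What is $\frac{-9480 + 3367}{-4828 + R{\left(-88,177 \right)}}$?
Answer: $- \frac{6113}{10712956} \approx -0.00057062$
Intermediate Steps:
$R{\left(b,p \right)} = 1496 - 688 b p$ ($R{\left(b,p \right)} = 8 \left(- 86 b p + 187\right) = 8 \left(187 - 86 b p\right) = 1496 - 688 b p$)
$\frac{-9480 + 3367}{-4828 + R{\left(-88,177 \right)}} = \frac{-9480 + 3367}{-4828 - \left(-1496 - 10716288\right)} = - \frac{6113}{-4828 + \left(1496 + 10716288\right)} = - \frac{6113}{-4828 + 10717784} = - \frac{6113}{10712956}$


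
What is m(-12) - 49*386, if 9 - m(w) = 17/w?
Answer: -226843/12 ≈ -18904.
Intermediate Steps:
m(w) = 9 - 17/w
m(-12) - 49*386 = (9 - 17/(-12)) - 49*386 = (9 - 17*(-1/12)) - 18914 = (9 + 17/12) - 18914 = 125/12 - 18914 = -226843/12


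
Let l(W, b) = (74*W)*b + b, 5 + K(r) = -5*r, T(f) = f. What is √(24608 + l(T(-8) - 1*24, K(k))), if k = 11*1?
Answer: 2*√41657 ≈ 408.20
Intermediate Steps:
k = 11
K(r) = -5 - 5*r
l(W, b) = b + 74*W*b (l(W, b) = 74*W*b + b = b + 74*W*b)
√(24608 + l(T(-8) - 1*24, K(k))) = √(24608 + (-5 - 5*11)*(1 + 74*(-8 - 1*24))) = √(24608 + (-5 - 55)*(1 + 74*(-8 - 24))) = √(24608 - 60*(1 + 74*(-32))) = √(24608 - 60*(1 - 2368)) = √(24608 - 60*(-2367)) = √(24608 + 142020) = √166628 = 2*√41657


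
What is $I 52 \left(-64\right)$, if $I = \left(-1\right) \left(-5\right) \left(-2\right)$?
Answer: $33280$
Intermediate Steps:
$I = -10$ ($I = 5 \left(-2\right) = -10$)
$I 52 \left(-64\right) = \left(-10\right) 52 \left(-64\right) = \left(-520\right) \left(-64\right) = 33280$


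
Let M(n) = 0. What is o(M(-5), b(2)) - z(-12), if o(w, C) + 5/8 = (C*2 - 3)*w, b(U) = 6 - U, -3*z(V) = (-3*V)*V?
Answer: -1157/8 ≈ -144.63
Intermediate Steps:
z(V) = V**2 (z(V) = -(-3*V)*V/3 = -(-1)*V**2 = V**2)
o(w, C) = -5/8 + w*(-3 + 2*C) (o(w, C) = -5/8 + (C*2 - 3)*w = -5/8 + (2*C - 3)*w = -5/8 + (-3 + 2*C)*w = -5/8 + w*(-3 + 2*C))
o(M(-5), b(2)) - z(-12) = (-5/8 - 3*0 + 2*(6 - 1*2)*0) - 1*(-12)**2 = (-5/8 + 0 + 2*(6 - 2)*0) - 1*144 = (-5/8 + 0 + 2*4*0) - 144 = (-5/8 + 0 + 0) - 144 = -5/8 - 144 = -1157/8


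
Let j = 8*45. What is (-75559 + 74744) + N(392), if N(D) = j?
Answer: -455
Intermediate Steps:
j = 360
N(D) = 360
(-75559 + 74744) + N(392) = (-75559 + 74744) + 360 = -815 + 360 = -455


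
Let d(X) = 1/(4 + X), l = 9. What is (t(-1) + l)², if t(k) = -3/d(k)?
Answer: 0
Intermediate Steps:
t(k) = -12 - 3*k (t(k) = -(12 + 3*k) = -3*(4 + k) = -12 - 3*k)
(t(-1) + l)² = ((-12 - 3*(-1)) + 9)² = ((-12 + 3) + 9)² = (-9 + 9)² = 0² = 0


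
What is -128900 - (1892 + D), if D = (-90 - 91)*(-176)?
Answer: -162648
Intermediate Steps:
D = 31856 (D = -181*(-176) = 31856)
-128900 - (1892 + D) = -128900 - (1892 + 31856) = -128900 - 1*33748 = -128900 - 33748 = -162648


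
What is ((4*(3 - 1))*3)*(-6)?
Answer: -144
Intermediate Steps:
((4*(3 - 1))*3)*(-6) = ((4*2)*3)*(-6) = (8*3)*(-6) = 24*(-6) = -144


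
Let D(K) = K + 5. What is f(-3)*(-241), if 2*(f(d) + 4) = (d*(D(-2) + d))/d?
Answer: 964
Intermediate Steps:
D(K) = 5 + K
f(d) = -5/2 + d/2 (f(d) = -4 + ((d*((5 - 2) + d))/d)/2 = -4 + ((d*(3 + d))/d)/2 = -4 + (3 + d)/2 = -4 + (3/2 + d/2) = -5/2 + d/2)
f(-3)*(-241) = (-5/2 + (½)*(-3))*(-241) = (-5/2 - 3/2)*(-241) = -4*(-241) = 964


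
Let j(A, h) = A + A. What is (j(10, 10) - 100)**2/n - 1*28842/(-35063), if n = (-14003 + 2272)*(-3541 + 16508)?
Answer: 4387101721234/5333638995251 ≈ 0.82253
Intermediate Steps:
j(A, h) = 2*A
n = -152115877 (n = -11731*12967 = -152115877)
(j(10, 10) - 100)**2/n - 1*28842/(-35063) = (2*10 - 100)**2/(-152115877) - 1*28842/(-35063) = (20 - 100)**2*(-1/152115877) - 28842*(-1/35063) = (-80)**2*(-1/152115877) + 28842/35063 = 6400*(-1/152115877) + 28842/35063 = -6400/152115877 + 28842/35063 = 4387101721234/5333638995251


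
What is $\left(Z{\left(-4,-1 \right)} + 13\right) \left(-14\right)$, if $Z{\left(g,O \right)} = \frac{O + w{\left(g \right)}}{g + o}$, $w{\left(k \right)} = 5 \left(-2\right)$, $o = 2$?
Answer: $-259$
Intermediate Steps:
$w{\left(k \right)} = -10$
$Z{\left(g,O \right)} = \frac{-10 + O}{2 + g}$ ($Z{\left(g,O \right)} = \frac{O - 10}{g + 2} = \frac{-10 + O}{2 + g}$)
$\left(Z{\left(-4,-1 \right)} + 13\right) \left(-14\right) = \left(\frac{-10 - 1}{2 - 4} + 13\right) \left(-14\right) = \left(\frac{1}{-2} \left(-11\right) + 13\right) \left(-14\right) = \left(\left(- \frac{1}{2}\right) \left(-11\right) + 13\right) \left(-14\right) = \left(\frac{11}{2} + 13\right) \left(-14\right) = \frac{37}{2} \left(-14\right) = -259$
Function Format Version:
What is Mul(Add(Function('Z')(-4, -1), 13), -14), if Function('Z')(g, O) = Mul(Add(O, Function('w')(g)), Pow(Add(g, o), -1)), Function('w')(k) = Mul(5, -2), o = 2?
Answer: -259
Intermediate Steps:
Function('w')(k) = -10
Function('Z')(g, O) = Mul(Pow(Add(2, g), -1), Add(-10, O)) (Function('Z')(g, O) = Mul(Add(O, -10), Pow(Add(g, 2), -1)) = Mul(Add(-10, O), Pow(Add(2, g), -1)) = Mul(Pow(Add(2, g), -1), Add(-10, O)))
Mul(Add(Function('Z')(-4, -1), 13), -14) = Mul(Add(Mul(Pow(Add(2, -4), -1), Add(-10, -1)), 13), -14) = Mul(Add(Mul(Pow(-2, -1), -11), 13), -14) = Mul(Add(Mul(Rational(-1, 2), -11), 13), -14) = Mul(Add(Rational(11, 2), 13), -14) = Mul(Rational(37, 2), -14) = -259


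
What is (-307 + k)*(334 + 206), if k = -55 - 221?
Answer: -314820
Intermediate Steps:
k = -276
(-307 + k)*(334 + 206) = (-307 - 276)*(334 + 206) = -583*540 = -314820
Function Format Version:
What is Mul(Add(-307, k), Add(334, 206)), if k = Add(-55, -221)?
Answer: -314820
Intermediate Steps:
k = -276
Mul(Add(-307, k), Add(334, 206)) = Mul(Add(-307, -276), Add(334, 206)) = Mul(-583, 540) = -314820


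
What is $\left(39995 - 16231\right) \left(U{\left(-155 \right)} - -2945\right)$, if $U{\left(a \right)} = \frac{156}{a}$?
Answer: $\frac{10843964716}{155} \approx 6.9961 \cdot 10^{7}$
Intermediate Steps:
$\left(39995 - 16231\right) \left(U{\left(-155 \right)} - -2945\right) = \left(39995 - 16231\right) \left(\frac{156}{-155} - -2945\right) = 23764 \left(156 \left(- \frac{1}{155}\right) + 2945\right) = 23764 \left(- \frac{156}{155} + 2945\right) = 23764 \cdot \frac{456319}{155} = \frac{10843964716}{155}$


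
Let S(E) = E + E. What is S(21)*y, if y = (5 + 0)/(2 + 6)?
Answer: 105/4 ≈ 26.250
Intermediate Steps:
y = 5/8 ≈ 0.62500
S(E) = 2*E
S(21)*y = (2*21)*(5/8) = 42*(5/8) = 105/4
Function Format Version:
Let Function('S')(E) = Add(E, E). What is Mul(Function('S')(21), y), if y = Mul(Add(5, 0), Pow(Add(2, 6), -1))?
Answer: Rational(105, 4) ≈ 26.250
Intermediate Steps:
y = Rational(5, 8) (y = Mul(5, Pow(8, -1)) = Mul(5, Rational(1, 8)) = Rational(5, 8) ≈ 0.62500)
Function('S')(E) = Mul(2, E)
Mul(Function('S')(21), y) = Mul(Mul(2, 21), Rational(5, 8)) = Mul(42, Rational(5, 8)) = Rational(105, 4)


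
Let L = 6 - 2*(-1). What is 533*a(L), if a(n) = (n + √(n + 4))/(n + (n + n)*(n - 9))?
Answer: -533 - 533*√3/4 ≈ -763.80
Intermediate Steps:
L = 8 (L = 6 + 2 = 8)
a(n) = (n + √(4 + n))/(n + 2*n*(-9 + n)) (a(n) = (n + √(4 + n))/(n + (2*n)*(-9 + n)) = (n + √(4 + n))/(n + 2*n*(-9 + n)))
533*a(L) = 533*((8 + √(4 + 8))/(8*(-17 + 2*8))) = 533*((8 + √12)/(8*(-17 + 16))) = 533*((⅛)*(8 + 2*√3)/(-1)) = 533*((⅛)*(-1)*(8 + 2*√3)) = 533*(-1 - √3/4) = -533 - 533*√3/4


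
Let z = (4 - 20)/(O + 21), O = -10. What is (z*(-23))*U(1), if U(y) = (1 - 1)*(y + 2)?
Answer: 0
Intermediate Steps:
z = -16/11 (z = (4 - 20)/(-10 + 21) = -16/11 ≈ -1.4545)
U(y) = 0 (U(y) = 0*(2 + y) = 0)
(z*(-23))*U(1) = -16/11*(-23)*0 = (368/11)*0 = 0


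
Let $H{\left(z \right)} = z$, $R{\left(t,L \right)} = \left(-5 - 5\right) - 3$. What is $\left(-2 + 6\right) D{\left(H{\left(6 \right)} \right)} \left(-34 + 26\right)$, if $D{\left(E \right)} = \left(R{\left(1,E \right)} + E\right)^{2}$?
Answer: $-1568$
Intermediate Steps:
$R{\left(t,L \right)} = -13$ ($R{\left(t,L \right)} = -10 - 3 = -13$)
$D{\left(E \right)} = \left(-13 + E\right)^{2}$
$\left(-2 + 6\right) D{\left(H{\left(6 \right)} \right)} \left(-34 + 26\right) = \left(-2 + 6\right) \left(-13 + 6\right)^{2} \left(-34 + 26\right) = 4 \left(-7\right)^{2} \left(-8\right) = 4 \cdot 49 \left(-8\right) = 196 \left(-8\right) = -1568$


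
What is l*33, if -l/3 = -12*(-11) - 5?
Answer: -12573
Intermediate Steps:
l = -381 (l = -3*(-12*(-11) - 5) = -3*(132 - 5) = -3*127 = -381)
l*33 = -381*33 = -12573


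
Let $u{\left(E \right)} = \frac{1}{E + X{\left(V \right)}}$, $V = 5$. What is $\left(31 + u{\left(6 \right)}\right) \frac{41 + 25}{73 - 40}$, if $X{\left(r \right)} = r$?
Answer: $\frac{684}{11} \approx 62.182$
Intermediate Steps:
$u{\left(E \right)} = \frac{1}{5 + E}$ ($u{\left(E \right)} = \frac{1}{E + 5} = \frac{1}{5 + E}$)
$\left(31 + u{\left(6 \right)}\right) \frac{41 + 25}{73 - 40} = \left(31 + \frac{1}{5 + 6}\right) \frac{41 + 25}{73 - 40} = \left(31 + \frac{1}{11}\right) \frac{66}{33} = \left(31 + \frac{1}{11}\right) 66 \cdot \frac{1}{33} = \frac{342}{11} \cdot 2 = \frac{684}{11}$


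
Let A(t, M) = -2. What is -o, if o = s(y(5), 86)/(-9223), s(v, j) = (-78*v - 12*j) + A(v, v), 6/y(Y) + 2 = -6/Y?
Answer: -3551/36892 ≈ -0.096254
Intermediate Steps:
y(Y) = 6/(-2 - 6/Y)
s(v, j) = -2 - 78*v - 12*j (s(v, j) = (-78*v - 12*j) - 2 = -2 - 78*v - 12*j)
o = 3551/36892 (o = (-2 - (-234)*5/(3 + 5) - 12*86)/(-9223) = (-2 - (-234)*5/8 - 1032)*(-1/9223) = (-2 - 78*(-15/8) - 1032)*(-1/9223) = (-2 + 585/4 - 1032)*(-1/9223) = -3551/4*(-1/9223) = 3551/36892 ≈ 0.096254)
-o = -1*3551/36892 = -3551/36892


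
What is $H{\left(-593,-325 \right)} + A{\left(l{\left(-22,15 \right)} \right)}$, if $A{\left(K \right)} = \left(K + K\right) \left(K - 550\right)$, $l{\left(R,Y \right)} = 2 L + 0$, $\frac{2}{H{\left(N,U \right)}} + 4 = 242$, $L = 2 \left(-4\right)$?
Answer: $\frac{2155329}{119} \approx 18112.0$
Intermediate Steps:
$L = -8$
$H{\left(N,U \right)} = \frac{1}{119}$ ($H{\left(N,U \right)} = \frac{2}{-4 + 242} = \frac{2}{238} = 2 \cdot \frac{1}{238} = \frac{1}{119}$)
$l{\left(R,Y \right)} = -16$ ($l{\left(R,Y \right)} = 2 \left(-8\right) + 0 = -16 + 0 = -16$)
$A{\left(K \right)} = 2 K \left(-550 + K\right)$
$H{\left(-593,-325 \right)} + A{\left(l{\left(-22,15 \right)} \right)} = \frac{1}{119} + 2 \left(-16\right) \left(-550 - 16\right) = \frac{1}{119} + 2 \left(-16\right) \left(-566\right) = \frac{1}{119} + 18112 = \frac{2155329}{119}$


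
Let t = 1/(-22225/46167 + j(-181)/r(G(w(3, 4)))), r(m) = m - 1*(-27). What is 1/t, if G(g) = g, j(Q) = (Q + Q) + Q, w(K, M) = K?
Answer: -8578477/461670 ≈ -18.581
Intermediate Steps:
j(Q) = 3*Q (j(Q) = 2*Q + Q = 3*Q)
r(m) = 27 + m (r(m) = m + 27 = 27 + m)
t = -461670/8578477 (t = 1/(-22225/46167 + (3*(-181))/(27 + 3)) = 1/(-22225*1/46167 - 543/30) = 1/(-22225/46167 - 543*1/30) = 1/(-22225/46167 - 181/10) = 1/(-8578477/461670) = -461670/8578477 ≈ -0.053817)
1/t = 1/(-461670/8578477) = -8578477/461670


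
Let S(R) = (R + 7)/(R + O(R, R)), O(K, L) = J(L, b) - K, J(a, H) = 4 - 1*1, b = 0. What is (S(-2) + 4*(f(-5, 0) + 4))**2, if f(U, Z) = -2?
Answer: 841/9 ≈ 93.444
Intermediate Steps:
J(a, H) = 3 (J(a, H) = 4 - 1 = 3)
O(K, L) = 3 - K
S(R) = 7/3 + R/3 (S(R) = (R + 7)/(R + (3 - R)) = (7 + R)/3 = (7 + R)*(1/3) = 7/3 + R/3)
(S(-2) + 4*(f(-5, 0) + 4))**2 = ((7/3 + (1/3)*(-2)) + 4*(-2 + 4))**2 = ((7/3 - 2/3) + 4*2)**2 = (5/3 + 8)**2 = (29/3)**2 = 841/9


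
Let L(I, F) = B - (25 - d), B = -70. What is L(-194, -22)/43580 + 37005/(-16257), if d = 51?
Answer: -134449434/59040005 ≈ -2.2773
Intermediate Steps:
L(I, F) = -44 (L(I, F) = -70 - (25 - 1*51) = -70 - (25 - 51) = -70 - 1*(-26) = -70 + 26 = -44)
L(-194, -22)/43580 + 37005/(-16257) = -44/43580 + 37005/(-16257) = -44*1/43580 + 37005*(-1/16257) = -11/10895 - 12335/5419 = -134449434/59040005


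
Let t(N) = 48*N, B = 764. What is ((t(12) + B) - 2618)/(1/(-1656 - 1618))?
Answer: 4184172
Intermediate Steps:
((t(12) + B) - 2618)/(1/(-1656 - 1618)) = ((48*12 + 764) - 2618)/(1/(-1656 - 1618)) = ((576 + 764) - 2618)/(1/(-3274)) = (1340 - 2618)/(-1/3274) = -1278*(-3274) = 4184172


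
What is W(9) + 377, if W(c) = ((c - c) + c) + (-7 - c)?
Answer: 370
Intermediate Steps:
W(c) = -7 (W(c) = (0 + c) + (-7 - c) = c + (-7 - c) = -7)
W(9) + 377 = -7 + 377 = 370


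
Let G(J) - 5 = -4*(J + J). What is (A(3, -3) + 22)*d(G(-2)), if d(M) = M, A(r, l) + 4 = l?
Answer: 315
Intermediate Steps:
G(J) = 5 - 8*J (G(J) = 5 - 4*(J + J) = 5 - 8*J)
A(r, l) = -4 + l
(A(3, -3) + 22)*d(G(-2)) = ((-4 - 3) + 22)*(5 - 8*(-2)) = (-7 + 22)*(5 + 16) = 15*21 = 315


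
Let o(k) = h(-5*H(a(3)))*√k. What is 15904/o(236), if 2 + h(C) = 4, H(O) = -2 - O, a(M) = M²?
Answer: 3976*√59/59 ≈ 517.63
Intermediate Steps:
h(C) = 2 (h(C) = -2 + 4 = 2)
o(k) = 2*√k
15904/o(236) = 15904/((2*√236)) = 15904/((2*(2*√59))) = 15904/((4*√59)) = 15904*(√59/236) = 3976*√59/59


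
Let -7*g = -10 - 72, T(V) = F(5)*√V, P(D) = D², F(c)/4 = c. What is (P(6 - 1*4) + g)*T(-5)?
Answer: 2200*I*√5/7 ≈ 702.76*I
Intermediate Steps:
F(c) = 4*c
T(V) = 20*√V (T(V) = (4*5)*√V = 20*√V)
g = 82/7 (g = -(-10 - 72)/7 = -⅐*(-82) = 82/7 ≈ 11.714)
(P(6 - 1*4) + g)*T(-5) = ((6 - 1*4)² + 82/7)*(20*√(-5)) = ((6 - 4)² + 82/7)*(20*(I*√5)) = (2² + 82/7)*(20*I*√5) = (4 + 82/7)*(20*I*√5) = 110*(20*I*√5)/7 = 2200*I*√5/7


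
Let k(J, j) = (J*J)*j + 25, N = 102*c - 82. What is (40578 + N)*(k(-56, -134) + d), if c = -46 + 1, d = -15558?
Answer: -15646290842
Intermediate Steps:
c = -45
N = -4672 (N = 102*(-45) - 82 = -4590 - 82 = -4672)
k(J, j) = 25 + j*J**2 (k(J, j) = J**2*j + 25 = j*J**2 + 25 = 25 + j*J**2)
(40578 + N)*(k(-56, -134) + d) = (40578 - 4672)*((25 - 134*(-56)**2) - 15558) = 35906*((25 - 134*3136) - 15558) = 35906*((25 - 420224) - 15558) = 35906*(-420199 - 15558) = 35906*(-435757) = -15646290842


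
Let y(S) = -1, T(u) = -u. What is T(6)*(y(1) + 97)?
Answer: -576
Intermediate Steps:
T(6)*(y(1) + 97) = (-1*6)*(-1 + 97) = -6*96 = -576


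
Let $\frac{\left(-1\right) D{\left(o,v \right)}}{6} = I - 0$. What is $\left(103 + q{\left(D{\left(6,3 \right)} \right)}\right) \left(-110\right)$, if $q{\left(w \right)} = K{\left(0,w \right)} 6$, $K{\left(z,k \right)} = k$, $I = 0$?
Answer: $-11330$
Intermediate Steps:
$D{\left(o,v \right)} = 0$ ($D{\left(o,v \right)} = - 6 \left(0 - 0\right) = - 6 \left(0 + 0\right) = \left(-6\right) 0 = 0$)
$q{\left(w \right)} = 6 w$ ($q{\left(w \right)} = w 6 = 6 w$)
$\left(103 + q{\left(D{\left(6,3 \right)} \right)}\right) \left(-110\right) = \left(103 + 6 \cdot 0\right) \left(-110\right) = \left(103 + 0\right) \left(-110\right) = 103 \left(-110\right) = -11330$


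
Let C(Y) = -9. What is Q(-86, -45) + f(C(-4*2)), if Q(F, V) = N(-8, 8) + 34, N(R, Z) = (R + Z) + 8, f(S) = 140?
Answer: 182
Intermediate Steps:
N(R, Z) = 8 + R + Z
Q(F, V) = 42 (Q(F, V) = (8 - 8 + 8) + 34 = 8 + 34 = 42)
Q(-86, -45) + f(C(-4*2)) = 42 + 140 = 182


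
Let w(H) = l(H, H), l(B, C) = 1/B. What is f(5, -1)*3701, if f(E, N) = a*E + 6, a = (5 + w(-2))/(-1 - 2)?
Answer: -11103/2 ≈ -5551.5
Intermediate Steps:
w(H) = 1/H
a = -3/2 (a = (5 + 1/(-2))/(-1 - 2) = (5 - 1/2)/(-3) = (9/2)*(-1/3) = -3/2 ≈ -1.5000)
f(E, N) = 6 - 3*E/2 (f(E, N) = -3*E/2 + 6 = 6 - 3*E/2)
f(5, -1)*3701 = (6 - 3/2*5)*3701 = (6 - 15/2)*3701 = -3/2*3701 = -11103/2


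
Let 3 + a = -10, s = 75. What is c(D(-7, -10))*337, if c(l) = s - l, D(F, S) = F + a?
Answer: 32015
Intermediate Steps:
a = -13 (a = -3 - 10 = -13)
D(F, S) = -13 + F (D(F, S) = F - 13 = -13 + F)
c(l) = 75 - l
c(D(-7, -10))*337 = (75 - (-13 - 7))*337 = (75 - 1*(-20))*337 = (75 + 20)*337 = 95*337 = 32015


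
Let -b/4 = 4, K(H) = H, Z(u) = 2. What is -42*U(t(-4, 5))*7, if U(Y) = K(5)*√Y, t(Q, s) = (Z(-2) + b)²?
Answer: -20580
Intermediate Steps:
b = -16 (b = -4*4 = -16)
t(Q, s) = 196 (t(Q, s) = (2 - 16)² = (-14)² = 196)
U(Y) = 5*√Y
-42*U(t(-4, 5))*7 = -210*√196*7 = -210*14*7 = -42*70*7 = -2940*7 = -20580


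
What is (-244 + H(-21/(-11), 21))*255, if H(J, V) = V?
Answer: -56865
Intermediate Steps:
(-244 + H(-21/(-11), 21))*255 = (-244 + 21)*255 = -223*255 = -56865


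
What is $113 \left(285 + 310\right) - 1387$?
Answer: $65848$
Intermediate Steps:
$113 \left(285 + 310\right) - 1387 = 113 \cdot 595 - 1387 = 67235 - 1387 = 65848$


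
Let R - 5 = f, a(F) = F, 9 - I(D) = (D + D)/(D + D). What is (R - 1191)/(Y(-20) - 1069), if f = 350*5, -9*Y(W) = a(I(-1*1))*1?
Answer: -5076/9629 ≈ -0.52716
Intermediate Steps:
I(D) = 8 (I(D) = 9 - (D + D)/(D + D) = 9 - 2*D/(2*D) = 9 - 2*D*1/(2*D) = 9 - 1*1 = 9 - 1 = 8)
Y(W) = -8/9
f = 1750
R = 1755 (R = 5 + 1750 = 1755)
(R - 1191)/(Y(-20) - 1069) = (1755 - 1191)/(-8/9 - 1069) = 564/(-9629/9) = 564*(-9/9629) = -5076/9629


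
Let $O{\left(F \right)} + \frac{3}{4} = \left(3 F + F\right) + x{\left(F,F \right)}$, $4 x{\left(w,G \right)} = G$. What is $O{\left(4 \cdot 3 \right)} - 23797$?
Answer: $- \frac{94987}{4} \approx -23747.0$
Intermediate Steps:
$x{\left(w,G \right)} = \frac{G}{4}$
$O{\left(F \right)} = - \frac{3}{4} + \frac{17 F}{4}$ ($O{\left(F \right)} = - \frac{3}{4} + \left(\left(3 F + F\right) + \frac{F}{4}\right) = - \frac{3}{4} + \left(4 F + \frac{F}{4}\right) = - \frac{3}{4} + \frac{17 F}{4}$)
$O{\left(4 \cdot 3 \right)} - 23797 = \left(- \frac{3}{4} + \frac{17 \cdot 4 \cdot 3}{4}\right) - 23797 = \left(- \frac{3}{4} + \frac{17}{4} \cdot 12\right) - 23797 = \left(- \frac{3}{4} + 51\right) - 23797 = \frac{201}{4} - 23797 = - \frac{94987}{4}$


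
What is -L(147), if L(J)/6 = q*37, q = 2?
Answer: -444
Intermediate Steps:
L(J) = 444 (L(J) = 6*(2*37) = 6*74 = 444)
-L(147) = -1*444 = -444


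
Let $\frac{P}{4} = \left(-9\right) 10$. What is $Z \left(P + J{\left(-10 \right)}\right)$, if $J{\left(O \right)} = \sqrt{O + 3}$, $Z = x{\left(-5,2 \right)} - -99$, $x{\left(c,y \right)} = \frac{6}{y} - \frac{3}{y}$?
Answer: $-36180 + \frac{201 i \sqrt{7}}{2} \approx -36180.0 + 265.9 i$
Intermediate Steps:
$x{\left(c,y \right)} = \frac{3}{y}$
$P = -360$ ($P = 4 \left(\left(-9\right) 10\right) = 4 \left(-90\right) = -360$)
$Z = \frac{201}{2}$ ($Z = \frac{3}{2} - -99 = 3 \cdot \frac{1}{2} + 99 = \frac{3}{2} + 99 = \frac{201}{2} \approx 100.5$)
$J{\left(O \right)} = \sqrt{3 + O}$
$Z \left(P + J{\left(-10 \right)}\right) = \frac{201 \left(-360 + \sqrt{3 - 10}\right)}{2} = \frac{201 \left(-360 + \sqrt{-7}\right)}{2} = \frac{201 \left(-360 + i \sqrt{7}\right)}{2} = -36180 + \frac{201 i \sqrt{7}}{2}$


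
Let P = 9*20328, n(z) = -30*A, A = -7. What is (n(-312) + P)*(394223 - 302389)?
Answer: 16820499108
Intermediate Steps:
n(z) = 210 (n(z) = -30*(-7) = 210)
P = 182952
(n(-312) + P)*(394223 - 302389) = (210 + 182952)*(394223 - 302389) = 183162*91834 = 16820499108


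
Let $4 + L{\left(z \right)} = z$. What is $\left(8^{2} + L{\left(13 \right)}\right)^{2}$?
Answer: $5329$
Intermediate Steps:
$L{\left(z \right)} = -4 + z$
$\left(8^{2} + L{\left(13 \right)}\right)^{2} = \left(8^{2} + \left(-4 + 13\right)\right)^{2} = \left(64 + 9\right)^{2} = 73^{2} = 5329$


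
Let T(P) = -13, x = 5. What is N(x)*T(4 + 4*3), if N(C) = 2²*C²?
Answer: -1300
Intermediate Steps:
N(C) = 4*C²
N(x)*T(4 + 4*3) = (4*5²)*(-13) = (4*25)*(-13) = 100*(-13) = -1300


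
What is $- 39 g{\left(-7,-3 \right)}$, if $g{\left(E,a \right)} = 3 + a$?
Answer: $0$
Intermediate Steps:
$- 39 g{\left(-7,-3 \right)} = - 39 \left(3 - 3\right) = \left(-39\right) 0 = 0$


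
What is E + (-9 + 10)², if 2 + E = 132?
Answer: 131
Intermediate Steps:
E = 130 (E = -2 + 132 = 130)
E + (-9 + 10)² = 130 + (-9 + 10)² = 130 + 1² = 130 + 1 = 131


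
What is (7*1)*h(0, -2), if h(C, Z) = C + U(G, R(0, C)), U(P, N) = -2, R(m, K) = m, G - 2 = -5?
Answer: -14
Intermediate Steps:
G = -3 (G = 2 - 5 = -3)
h(C, Z) = -2 + C (h(C, Z) = C - 2 = -2 + C)
(7*1)*h(0, -2) = (7*1)*(-2 + 0) = 7*(-2) = -14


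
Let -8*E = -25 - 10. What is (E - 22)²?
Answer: 19881/64 ≈ 310.64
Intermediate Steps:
E = 35/8 (E = -(-25 - 10)/8 = -⅛*(-35) = 35/8 ≈ 4.3750)
(E - 22)² = (35/8 - 22)² = (-141/8)² = 19881/64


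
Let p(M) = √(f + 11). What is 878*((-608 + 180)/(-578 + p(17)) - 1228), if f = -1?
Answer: -179988019232/167037 + 187892*√10/167037 ≈ -1.0775e+6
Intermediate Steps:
p(M) = √10 (p(M) = √(-1 + 11) = √10)
878*((-608 + 180)/(-578 + p(17)) - 1228) = 878*((-608 + 180)/(-578 + √10) - 1228) = 878*(-428/(-578 + √10) - 1228) = 878*(-1228 - 428/(-578 + √10)) = -1078184 - 375784/(-578 + √10)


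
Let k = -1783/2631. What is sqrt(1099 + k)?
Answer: sqrt(7602763866)/2631 ≈ 33.141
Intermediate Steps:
k = -1783/2631 (k = -1783*1/2631 = -1783/2631 ≈ -0.67769)
sqrt(1099 + k) = sqrt(1099 - 1783/2631) = sqrt(2889686/2631) = sqrt(7602763866)/2631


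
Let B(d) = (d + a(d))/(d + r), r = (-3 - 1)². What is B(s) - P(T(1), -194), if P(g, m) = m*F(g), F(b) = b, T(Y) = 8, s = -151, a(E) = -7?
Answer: 209678/135 ≈ 1553.2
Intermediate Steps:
r = 16 (r = (-4)² = 16)
P(g, m) = g*m (P(g, m) = m*g = g*m)
B(d) = (-7 + d)/(16 + d) (B(d) = (d - 7)/(d + 16) = (-7 + d)/(16 + d))
B(s) - P(T(1), -194) = (-7 - 151)/(16 - 151) - 8*(-194) = -158/(-135) - 1*(-1552) = -1/135*(-158) + 1552 = 158/135 + 1552 = 209678/135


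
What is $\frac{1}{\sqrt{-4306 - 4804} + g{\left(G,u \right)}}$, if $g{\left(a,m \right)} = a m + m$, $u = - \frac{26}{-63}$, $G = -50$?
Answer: $- \frac{819}{385517} - \frac{81 i \sqrt{9110}}{771034} \approx -0.0021244 - 0.010027 i$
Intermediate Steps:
$u = \frac{26}{63}$ ($u = \left(-26\right) \left(- \frac{1}{63}\right) = \frac{26}{63} \approx 0.4127$)
$g{\left(a,m \right)} = m + a m$
$\frac{1}{\sqrt{-4306 - 4804} + g{\left(G,u \right)}} = \frac{1}{\sqrt{-4306 - 4804} + \frac{26 \left(1 - 50\right)}{63}} = \frac{1}{\sqrt{-9110} + \frac{26}{63} \left(-49\right)} = \frac{1}{i \sqrt{9110} - \frac{182}{9}} = \frac{1}{- \frac{182}{9} + i \sqrt{9110}}$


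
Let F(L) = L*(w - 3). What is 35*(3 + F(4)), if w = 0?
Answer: -315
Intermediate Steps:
F(L) = -3*L (F(L) = L*(0 - 3) = L*(-3) = -3*L)
35*(3 + F(4)) = 35*(3 - 3*4) = 35*(3 - 12) = 35*(-9) = -315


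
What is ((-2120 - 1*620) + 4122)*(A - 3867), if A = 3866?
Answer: -1382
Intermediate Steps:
((-2120 - 1*620) + 4122)*(A - 3867) = ((-2120 - 1*620) + 4122)*(3866 - 3867) = ((-2120 - 620) + 4122)*(-1) = (-2740 + 4122)*(-1) = 1382*(-1) = -1382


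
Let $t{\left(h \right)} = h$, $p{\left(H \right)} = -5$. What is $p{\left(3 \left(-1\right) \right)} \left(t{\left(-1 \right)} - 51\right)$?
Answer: $260$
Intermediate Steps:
$p{\left(3 \left(-1\right) \right)} \left(t{\left(-1 \right)} - 51\right) = - 5 \left(-1 - 51\right) = \left(-5\right) \left(-52\right) = 260$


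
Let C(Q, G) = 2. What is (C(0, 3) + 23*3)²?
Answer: 5041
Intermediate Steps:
(C(0, 3) + 23*3)² = (2 + 23*3)² = (2 + 69)² = 71² = 5041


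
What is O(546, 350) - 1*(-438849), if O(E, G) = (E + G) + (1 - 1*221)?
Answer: 439525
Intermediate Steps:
O(E, G) = -220 + E + G (O(E, G) = (E + G) + (1 - 221) = (E + G) - 220 = -220 + E + G)
O(546, 350) - 1*(-438849) = (-220 + 546 + 350) - 1*(-438849) = 676 + 438849 = 439525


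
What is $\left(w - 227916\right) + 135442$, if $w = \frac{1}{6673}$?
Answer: $- \frac{617079001}{6673} \approx -92474.0$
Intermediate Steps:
$w = \frac{1}{6673} \approx 0.00014986$
$\left(w - 227916\right) + 135442 = \left(\frac{1}{6673} - 227916\right) + 135442 = - \frac{1520883467}{6673} + 135442 = - \frac{617079001}{6673}$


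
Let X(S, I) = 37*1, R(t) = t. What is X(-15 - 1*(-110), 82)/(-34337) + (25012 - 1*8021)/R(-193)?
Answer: -583427108/6627041 ≈ -88.037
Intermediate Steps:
X(S, I) = 37
X(-15 - 1*(-110), 82)/(-34337) + (25012 - 1*8021)/R(-193) = 37/(-34337) + (25012 - 1*8021)/(-193) = 37*(-1/34337) + (25012 - 8021)*(-1/193) = -37/34337 + 16991*(-1/193) = -37/34337 - 16991/193 = -583427108/6627041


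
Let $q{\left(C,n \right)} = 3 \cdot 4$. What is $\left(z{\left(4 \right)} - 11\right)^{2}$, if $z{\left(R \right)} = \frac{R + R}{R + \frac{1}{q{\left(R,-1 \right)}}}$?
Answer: $\frac{196249}{2401} \approx 81.736$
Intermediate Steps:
$q{\left(C,n \right)} = 12$
$z{\left(R \right)} = \frac{2 R}{\frac{1}{12} + R}$ ($z{\left(R \right)} = \frac{R + R}{R + \frac{1}{12}} = \frac{2 R}{R + \frac{1}{12}} = \frac{2 R}{\frac{1}{12} + R}$)
$\left(z{\left(4 \right)} - 11\right)^{2} = \left(24 \cdot 4 \frac{1}{1 + 12 \cdot 4} - 11\right)^{2} = \left(24 \cdot 4 \frac{1}{1 + 48} - 11\right)^{2} = \left(24 \cdot 4 \cdot \frac{1}{49} - 11\right)^{2} = \left(\frac{96}{49} - 11\right)^{2} = \left(- \frac{443}{49}\right)^{2} = \frac{196249}{2401}$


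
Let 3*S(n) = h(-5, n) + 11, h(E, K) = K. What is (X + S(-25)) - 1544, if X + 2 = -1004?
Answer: -7664/3 ≈ -2554.7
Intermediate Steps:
S(n) = 11/3 + n/3 (S(n) = (n + 11)/3 = (11 + n)/3 = 11/3 + n/3)
X = -1006 (X = -2 - 1004 = -1006)
(X + S(-25)) - 1544 = (-1006 + (11/3 + (⅓)*(-25))) - 1544 = (-1006 + (11/3 - 25/3)) - 1544 = (-1006 - 14/3) - 1544 = -3032/3 - 1544 = -7664/3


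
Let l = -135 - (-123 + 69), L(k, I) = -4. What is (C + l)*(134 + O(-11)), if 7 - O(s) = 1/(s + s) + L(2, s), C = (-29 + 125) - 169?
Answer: -22337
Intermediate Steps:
C = -73 (C = 96 - 169 = -73)
O(s) = 11 - 1/(2*s) (O(s) = 7 - (1/(s + s) - 4) = 7 - (1/(2*s) - 4) = 7 - (-4 + 1/(2*s)) = 7 + (4 - 1/(2*s)) = 11 - 1/(2*s))
l = -81 (l = -135 - 1*(-54) = -135 + 54 = -81)
(C + l)*(134 + O(-11)) = (-73 - 81)*(134 + (11 - ½/(-11))) = -154*(134 + (11 - ½*(-1/11))) = -154*(134 + (11 + 1/22)) = -154*(134 + 243/22) = -154*3191/22 = -22337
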